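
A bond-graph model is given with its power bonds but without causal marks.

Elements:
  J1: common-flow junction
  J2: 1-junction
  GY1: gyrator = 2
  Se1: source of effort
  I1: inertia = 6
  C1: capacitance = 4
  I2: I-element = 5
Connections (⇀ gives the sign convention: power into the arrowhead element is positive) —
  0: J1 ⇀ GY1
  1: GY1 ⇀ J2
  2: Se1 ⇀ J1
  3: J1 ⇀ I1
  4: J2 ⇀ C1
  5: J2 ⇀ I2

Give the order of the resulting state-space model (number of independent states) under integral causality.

3  (C1, I1, I2 all integral)

#2 |J1  (Se1 (Se) sets effort on bond)
#3 |I1  (I1 outputs flow p/I1)
#0 |J1  (common-f at J1 fixed by 3)
#1 |J2  (GY1: gyrator matches bond 0)
#4 |J2  (C1: C, integral causality)
#5 |I2  (only one flow-in slot at J2)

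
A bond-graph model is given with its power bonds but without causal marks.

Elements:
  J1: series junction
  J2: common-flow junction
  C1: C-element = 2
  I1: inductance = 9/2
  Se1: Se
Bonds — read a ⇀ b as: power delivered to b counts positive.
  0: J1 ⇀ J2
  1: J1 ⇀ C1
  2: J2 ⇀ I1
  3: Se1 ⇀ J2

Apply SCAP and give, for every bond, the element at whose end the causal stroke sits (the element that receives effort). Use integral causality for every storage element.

b0 stroke at J2
b1 stroke at J1
b2 stroke at I1
b3 stroke at J2

b3 →J2  (Se1 (Se) sets effort on bond)
b1 →J1  (C1 integral (e out))
b0 →J2  (closing 1-jn rule on J1)
b2 →I1  (closing 1-jn rule on J2)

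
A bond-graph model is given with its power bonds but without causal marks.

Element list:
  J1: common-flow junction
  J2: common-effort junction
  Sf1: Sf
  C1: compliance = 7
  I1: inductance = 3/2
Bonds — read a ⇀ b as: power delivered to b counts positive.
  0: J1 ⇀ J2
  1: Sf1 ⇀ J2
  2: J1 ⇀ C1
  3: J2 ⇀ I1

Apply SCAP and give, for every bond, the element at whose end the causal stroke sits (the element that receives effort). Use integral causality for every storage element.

β0 |J2
β1 |Sf1
β2 |J1
β3 |I1

b1 |Sf1  (Sf1 fixes flow; stroke at Sf1)
b2 |J1  (prefer integral on C1)
b0 |J2  (only one flow-in slot at J1)
b3 |I1  (J2 effort already set via bond 0)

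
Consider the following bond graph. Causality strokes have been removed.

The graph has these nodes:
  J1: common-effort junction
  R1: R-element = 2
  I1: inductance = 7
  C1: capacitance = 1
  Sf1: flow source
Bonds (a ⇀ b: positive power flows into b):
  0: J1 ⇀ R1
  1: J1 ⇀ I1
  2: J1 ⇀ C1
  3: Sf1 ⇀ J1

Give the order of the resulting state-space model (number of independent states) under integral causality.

b3 stroke at Sf1  (Sf1 fixes flow; stroke at Sf1)
b1 stroke at I1  (I1 outputs flow p/I1)
b2 stroke at J1  (prefer integral on C1)
b0 stroke at R1  (J1: bond 2 brought effort, rest push out)

2  (C1, I1 all integral)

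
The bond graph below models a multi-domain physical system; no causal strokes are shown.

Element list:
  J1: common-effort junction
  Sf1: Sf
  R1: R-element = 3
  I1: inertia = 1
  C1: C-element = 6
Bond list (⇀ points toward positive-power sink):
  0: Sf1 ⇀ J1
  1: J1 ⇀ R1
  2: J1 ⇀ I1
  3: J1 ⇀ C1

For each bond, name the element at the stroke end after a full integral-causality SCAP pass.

b0 |Sf1  (Sf1 (Sf) sets flow on bond)
b2 |I1  (I1: I, integral causality)
b3 |J1  (C1 integral (e out))
b1 |R1  (J1: bond 3 brought effort, rest push out)

b0 |Sf1
b1 |R1
b2 |I1
b3 |J1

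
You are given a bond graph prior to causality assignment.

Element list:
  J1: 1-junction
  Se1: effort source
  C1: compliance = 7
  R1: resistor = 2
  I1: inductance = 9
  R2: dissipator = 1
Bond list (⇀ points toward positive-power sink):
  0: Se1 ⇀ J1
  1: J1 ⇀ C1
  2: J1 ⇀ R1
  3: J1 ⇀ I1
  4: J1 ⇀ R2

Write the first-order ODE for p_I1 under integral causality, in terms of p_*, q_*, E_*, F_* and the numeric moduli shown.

#0 |J1  (Se1: effort source, stroke at far end)
#1 |J1  (C1 integral (e out))
#3 |I1  (I1 outputs flow p/I1)
#2 |J1  (1-jn J1 has f-setter on 3)
#4 |J1  (1-jn J1 has f-setter on 3)

dp_I1/dt = E_Se1 - p_I1/3 - q_C1/7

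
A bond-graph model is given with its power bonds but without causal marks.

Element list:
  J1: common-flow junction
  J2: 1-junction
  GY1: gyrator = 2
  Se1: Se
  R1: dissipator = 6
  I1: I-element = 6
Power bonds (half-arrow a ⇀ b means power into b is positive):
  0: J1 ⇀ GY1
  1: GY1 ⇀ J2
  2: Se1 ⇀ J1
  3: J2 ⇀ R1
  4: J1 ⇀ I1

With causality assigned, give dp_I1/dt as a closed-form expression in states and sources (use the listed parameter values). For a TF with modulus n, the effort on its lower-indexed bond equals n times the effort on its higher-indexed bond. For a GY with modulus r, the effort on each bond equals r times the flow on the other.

b2 stroke→J1  (Se1 fixes effort; stroke away)
b4 stroke→I1  (prefer integral on I1)
b0 stroke→J1  (J1 flow already set via bond 4)
b1 stroke→J2  (GY GY1: same side as bond 0)
b3 stroke→R1  (J2: last free bond brings flow in)

dp_I1/dt = E_Se1 - p_I1/9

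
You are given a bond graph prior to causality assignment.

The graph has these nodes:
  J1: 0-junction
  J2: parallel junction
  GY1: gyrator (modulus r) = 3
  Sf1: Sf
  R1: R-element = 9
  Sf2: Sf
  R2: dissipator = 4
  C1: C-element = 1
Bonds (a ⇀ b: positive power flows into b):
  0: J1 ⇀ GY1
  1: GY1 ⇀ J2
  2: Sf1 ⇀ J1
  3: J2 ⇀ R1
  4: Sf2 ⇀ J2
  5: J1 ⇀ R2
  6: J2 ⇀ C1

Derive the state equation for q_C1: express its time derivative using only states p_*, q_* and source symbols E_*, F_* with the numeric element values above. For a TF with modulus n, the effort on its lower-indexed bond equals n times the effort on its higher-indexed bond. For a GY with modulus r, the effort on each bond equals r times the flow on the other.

dq_C1/dt = 4*F_Sf1/3 + F_Sf2 - 5*q_C1/9

#2 stroke→Sf1  (source Sf1 imposes f)
#4 stroke→Sf2  (Sf2 fixes flow; stroke at Sf2)
#6 stroke→J2  (C1 integral (e out))
#1 stroke→GY1  (0-jn J2 has e-setter on 6)
#3 stroke→R1  (J2: bond 6 brought effort, rest push out)
#0 stroke→GY1  (GY1: gyrator matches bond 1)
#5 stroke→J1  (J1 needs exactly one e-in)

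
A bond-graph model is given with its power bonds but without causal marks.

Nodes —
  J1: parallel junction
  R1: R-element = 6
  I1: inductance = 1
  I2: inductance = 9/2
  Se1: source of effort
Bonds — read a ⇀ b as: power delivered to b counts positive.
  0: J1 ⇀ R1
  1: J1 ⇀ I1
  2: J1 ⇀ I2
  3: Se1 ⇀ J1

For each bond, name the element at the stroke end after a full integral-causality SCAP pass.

#0 stroke→R1
#1 stroke→I1
#2 stroke→I2
#3 stroke→J1

#3 |J1  (Se1 fixes effort; stroke away)
#0 |R1  (J1: bond 3 brought effort, rest push out)
#1 |I1  (common-e at J1 fixed by 3)
#2 |I2  (J1: bond 3 brought effort, rest push out)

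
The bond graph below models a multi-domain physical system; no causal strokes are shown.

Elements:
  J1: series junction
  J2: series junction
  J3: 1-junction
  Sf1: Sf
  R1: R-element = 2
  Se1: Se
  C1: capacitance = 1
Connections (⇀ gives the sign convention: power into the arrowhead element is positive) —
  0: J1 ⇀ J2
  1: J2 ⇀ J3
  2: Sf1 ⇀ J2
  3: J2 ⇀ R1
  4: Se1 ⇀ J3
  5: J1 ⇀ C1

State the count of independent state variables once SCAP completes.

1  (C1 all integral)

bond 2 |Sf1  (Sf1 (Sf) sets flow on bond)
bond 4 |J3  (Se1 fixes effort; stroke away)
bond 0 |J2  (J2 flow already set via bond 2)
bond 1 |J2  (J2: bond 2 brought flow, rest push out)
bond 3 |J2  (J2 flow already set via bond 2)
bond 5 |J1  (J1: bond 0 brought flow, rest push out)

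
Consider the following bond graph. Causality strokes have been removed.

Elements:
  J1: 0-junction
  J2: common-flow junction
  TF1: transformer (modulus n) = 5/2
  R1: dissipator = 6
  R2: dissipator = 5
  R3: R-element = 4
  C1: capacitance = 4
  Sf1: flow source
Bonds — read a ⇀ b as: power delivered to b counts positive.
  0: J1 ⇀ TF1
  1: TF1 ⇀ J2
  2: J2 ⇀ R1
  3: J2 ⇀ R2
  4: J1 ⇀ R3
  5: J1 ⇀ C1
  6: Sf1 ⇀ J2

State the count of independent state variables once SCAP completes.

bond 6 stroke at Sf1  (Sf1: flow source, stroke at near end)
bond 1 stroke at J2  (common-f at J2 fixed by 6)
bond 2 stroke at J2  (common-f at J2 fixed by 6)
bond 3 stroke at J2  (J2: bond 6 brought flow, rest push out)
bond 0 stroke at TF1  (TF1 one-in-one-out from 1)
bond 5 stroke at J1  (prefer integral on C1)
bond 4 stroke at R3  (common-e at J1 fixed by 5)

1  (C1 all integral)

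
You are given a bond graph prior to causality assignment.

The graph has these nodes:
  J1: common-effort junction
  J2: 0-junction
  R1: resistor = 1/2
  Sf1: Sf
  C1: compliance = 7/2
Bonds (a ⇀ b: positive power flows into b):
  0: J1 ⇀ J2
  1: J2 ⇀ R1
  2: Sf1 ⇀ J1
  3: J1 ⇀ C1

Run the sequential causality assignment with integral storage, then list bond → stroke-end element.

b0 →J2
b1 →R1
b2 →Sf1
b3 →J1

#2 →Sf1  (Sf1: flow source, stroke at near end)
#3 →J1  (prefer integral on C1)
#0 →J2  (common-e at J1 fixed by 3)
#1 →R1  (common-e at J2 fixed by 0)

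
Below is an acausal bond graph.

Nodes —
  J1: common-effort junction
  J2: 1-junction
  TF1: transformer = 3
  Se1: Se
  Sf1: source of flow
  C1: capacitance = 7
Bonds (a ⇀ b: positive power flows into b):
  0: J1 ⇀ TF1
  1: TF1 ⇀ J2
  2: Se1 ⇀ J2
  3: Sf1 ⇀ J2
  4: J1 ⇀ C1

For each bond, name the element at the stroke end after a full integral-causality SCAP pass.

b0 |TF1
b1 |J2
b2 |J2
b3 |Sf1
b4 |J1

b2 →J2  (source Se1 imposes e)
b3 →Sf1  (Sf1 fixes flow; stroke at Sf1)
b1 →J2  (J2: bond 3 brought flow, rest push out)
b0 →TF1  (TF TF1: opposite of bond 1)
b4 →J1  (only one effort-in slot at J1)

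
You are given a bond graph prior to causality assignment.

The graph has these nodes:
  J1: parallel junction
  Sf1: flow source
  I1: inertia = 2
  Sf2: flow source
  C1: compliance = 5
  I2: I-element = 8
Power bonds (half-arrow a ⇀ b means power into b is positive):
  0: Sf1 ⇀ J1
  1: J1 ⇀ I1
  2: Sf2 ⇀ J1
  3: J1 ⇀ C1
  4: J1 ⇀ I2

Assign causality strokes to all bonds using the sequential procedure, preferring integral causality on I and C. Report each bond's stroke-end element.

β0 →Sf1
β1 →I1
β2 →Sf2
β3 →J1
β4 →I2

b0 stroke at Sf1  (source Sf1 imposes f)
b2 stroke at Sf2  (Sf2 (Sf) sets flow on bond)
b1 stroke at I1  (I1: I, integral causality)
b3 stroke at J1  (C1 outputs effort q/C1)
b4 stroke at I2  (common-e at J1 fixed by 3)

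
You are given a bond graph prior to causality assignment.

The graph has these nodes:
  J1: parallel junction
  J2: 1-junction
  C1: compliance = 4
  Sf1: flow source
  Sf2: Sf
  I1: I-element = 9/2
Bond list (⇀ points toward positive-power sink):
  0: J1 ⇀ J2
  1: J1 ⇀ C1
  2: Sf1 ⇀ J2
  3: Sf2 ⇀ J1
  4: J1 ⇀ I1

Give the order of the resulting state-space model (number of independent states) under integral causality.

b2 |Sf1  (Sf1 (Sf) sets flow on bond)
b3 |Sf2  (Sf2 fixes flow; stroke at Sf2)
b0 |J2  (J2: bond 2 brought flow, rest push out)
b1 |J1  (C1: C, integral causality)
b4 |I1  (J1 effort already set via bond 1)

2  (C1, I1 all integral)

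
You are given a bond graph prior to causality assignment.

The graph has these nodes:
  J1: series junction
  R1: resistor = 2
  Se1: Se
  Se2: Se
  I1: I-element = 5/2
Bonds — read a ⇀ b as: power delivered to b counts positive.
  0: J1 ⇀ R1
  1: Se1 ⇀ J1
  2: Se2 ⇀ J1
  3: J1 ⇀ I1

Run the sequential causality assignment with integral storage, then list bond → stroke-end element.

#0 stroke at J1
#1 stroke at J1
#2 stroke at J1
#3 stroke at I1

b1 stroke→J1  (source Se1 imposes e)
b2 stroke→J1  (Se2: effort source, stroke at far end)
b3 stroke→I1  (prefer integral on I1)
b0 stroke→J1  (J1: bond 3 brought flow, rest push out)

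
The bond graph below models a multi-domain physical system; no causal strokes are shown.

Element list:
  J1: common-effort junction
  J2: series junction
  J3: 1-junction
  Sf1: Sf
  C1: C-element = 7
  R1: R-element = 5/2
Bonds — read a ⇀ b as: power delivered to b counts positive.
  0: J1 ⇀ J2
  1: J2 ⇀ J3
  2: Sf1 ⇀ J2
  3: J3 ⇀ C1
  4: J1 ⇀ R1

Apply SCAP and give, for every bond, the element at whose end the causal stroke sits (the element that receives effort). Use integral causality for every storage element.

b0 stroke at J2
b1 stroke at J2
b2 stroke at Sf1
b3 stroke at J3
b4 stroke at J1

β2 |Sf1  (source Sf1 imposes f)
β0 |J2  (common-f at J2 fixed by 2)
β1 |J2  (1-jn J2 has f-setter on 2)
β3 |J3  (common-f at J3 fixed by 1)
β4 |J1  (J1: last free bond brings effort in)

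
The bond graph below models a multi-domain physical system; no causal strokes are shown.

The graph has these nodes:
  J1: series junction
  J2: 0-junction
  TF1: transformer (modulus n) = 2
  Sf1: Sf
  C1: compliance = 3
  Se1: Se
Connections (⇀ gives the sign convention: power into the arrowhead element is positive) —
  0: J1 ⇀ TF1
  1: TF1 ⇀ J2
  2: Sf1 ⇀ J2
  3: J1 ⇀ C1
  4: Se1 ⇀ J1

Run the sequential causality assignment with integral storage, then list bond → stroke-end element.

#0 |TF1
#1 |J2
#2 |Sf1
#3 |J1
#4 |J1

β2 →Sf1  (Sf1 (Sf) sets flow on bond)
β4 →J1  (Se1: effort source, stroke at far end)
β1 →J2  (J2: last free bond brings effort in)
β0 →TF1  (TF1 one-in-one-out from 1)
β3 →J1  (1-jn J1 has f-setter on 0)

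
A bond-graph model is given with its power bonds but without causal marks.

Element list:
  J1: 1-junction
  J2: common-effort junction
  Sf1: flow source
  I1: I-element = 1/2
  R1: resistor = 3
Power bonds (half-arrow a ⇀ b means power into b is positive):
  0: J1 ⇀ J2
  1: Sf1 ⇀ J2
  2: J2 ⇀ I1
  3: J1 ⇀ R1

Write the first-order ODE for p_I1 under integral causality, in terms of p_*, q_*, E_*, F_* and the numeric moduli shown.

dp_I1/dt = 3*F_Sf1 - 6*p_I1

b1 |Sf1  (Sf1 fixes flow; stroke at Sf1)
b2 |I1  (prefer integral on I1)
b0 |J2  (only one effort-in slot at J2)
b3 |J1  (J1 flow already set via bond 0)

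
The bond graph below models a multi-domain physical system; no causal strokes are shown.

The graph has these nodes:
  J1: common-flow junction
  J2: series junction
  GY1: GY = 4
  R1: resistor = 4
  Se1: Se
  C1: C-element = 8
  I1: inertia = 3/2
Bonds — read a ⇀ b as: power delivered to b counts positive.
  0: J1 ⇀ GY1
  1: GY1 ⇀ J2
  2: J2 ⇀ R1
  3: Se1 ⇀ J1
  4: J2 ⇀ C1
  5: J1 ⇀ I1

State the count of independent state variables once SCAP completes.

bond 3 stroke→J1  (Se1 fixes effort; stroke away)
bond 4 stroke→J2  (C1 outputs effort q/C1)
bond 5 stroke→I1  (I1 outputs flow p/I1)
bond 0 stroke→J1  (1-jn J1 has f-setter on 5)
bond 1 stroke→J2  (GY GY1: same side as bond 0)
bond 2 stroke→R1  (closing 1-jn rule on J2)

2  (C1, I1 all integral)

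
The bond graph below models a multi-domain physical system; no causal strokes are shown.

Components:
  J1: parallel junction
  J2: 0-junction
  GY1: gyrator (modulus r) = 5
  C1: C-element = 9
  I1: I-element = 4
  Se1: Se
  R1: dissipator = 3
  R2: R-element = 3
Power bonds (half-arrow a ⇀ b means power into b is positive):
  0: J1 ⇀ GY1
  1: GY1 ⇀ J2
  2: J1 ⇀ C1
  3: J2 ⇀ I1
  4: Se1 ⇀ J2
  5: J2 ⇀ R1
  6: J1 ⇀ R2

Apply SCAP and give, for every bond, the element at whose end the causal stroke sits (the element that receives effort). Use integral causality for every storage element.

#0 →GY1
#1 →GY1
#2 →J1
#3 →I1
#4 →J2
#5 →R1
#6 →R2

b4 stroke→J2  (Se1 fixes effort; stroke away)
b1 stroke→GY1  (common-e at J2 fixed by 4)
b3 stroke→I1  (common-e at J2 fixed by 4)
b5 stroke→R1  (J2: bond 4 brought effort, rest push out)
b0 stroke→GY1  (GY GY1: same side as bond 1)
b2 stroke→J1  (prefer integral on C1)
b6 stroke→R2  (J1: bond 2 brought effort, rest push out)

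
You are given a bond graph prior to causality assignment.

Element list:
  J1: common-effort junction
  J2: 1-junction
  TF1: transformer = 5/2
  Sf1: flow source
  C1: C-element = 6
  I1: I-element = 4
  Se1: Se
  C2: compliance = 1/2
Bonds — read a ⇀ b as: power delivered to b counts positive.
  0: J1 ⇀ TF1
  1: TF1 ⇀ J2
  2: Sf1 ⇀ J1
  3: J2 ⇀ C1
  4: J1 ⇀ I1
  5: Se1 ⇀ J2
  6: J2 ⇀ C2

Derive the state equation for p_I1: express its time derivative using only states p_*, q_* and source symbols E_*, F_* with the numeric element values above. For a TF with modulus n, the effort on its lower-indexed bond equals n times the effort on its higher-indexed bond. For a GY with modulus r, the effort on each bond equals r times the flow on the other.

dp_I1/dt = -5*E_Se1/2 + 5*q_C1/12 + 5*q_C2

β2 →Sf1  (Sf1: flow source, stroke at near end)
β5 →J2  (Se1 (Se) sets effort on bond)
β3 →J2  (prefer integral on C1)
β4 →I1  (I1 integral (f out))
β0 →J1  (only one effort-in slot at J1)
β1 →TF1  (through TF1, causality passes straight; one stroke at TF1)
β6 →J2  (J2 flow already set via bond 1)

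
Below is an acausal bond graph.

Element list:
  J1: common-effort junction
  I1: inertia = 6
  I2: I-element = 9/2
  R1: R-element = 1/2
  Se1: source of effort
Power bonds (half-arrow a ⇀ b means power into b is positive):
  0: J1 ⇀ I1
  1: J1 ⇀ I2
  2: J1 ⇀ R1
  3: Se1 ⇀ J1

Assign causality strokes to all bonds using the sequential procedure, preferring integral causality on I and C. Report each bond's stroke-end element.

#0 →I1
#1 →I2
#2 →R1
#3 →J1

b3 →J1  (Se1 fixes effort; stroke away)
b0 →I1  (J1: bond 3 brought effort, rest push out)
b1 →I2  (common-e at J1 fixed by 3)
b2 →R1  (J1: bond 3 brought effort, rest push out)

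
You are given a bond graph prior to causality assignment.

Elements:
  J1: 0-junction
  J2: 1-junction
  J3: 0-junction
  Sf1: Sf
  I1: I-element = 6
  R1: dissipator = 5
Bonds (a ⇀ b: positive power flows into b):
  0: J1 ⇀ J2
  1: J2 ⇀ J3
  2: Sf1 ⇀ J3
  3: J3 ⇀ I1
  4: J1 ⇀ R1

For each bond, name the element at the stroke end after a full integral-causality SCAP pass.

#0 →J2
#1 →J3
#2 →Sf1
#3 →I1
#4 →J1

b2 |Sf1  (Sf1: flow source, stroke at near end)
b3 |I1  (I1 outputs flow p/I1)
b1 |J3  (J3 needs exactly one e-in)
b0 |J2  (J2 flow already set via bond 1)
b4 |J1  (closing 0-jn rule on J1)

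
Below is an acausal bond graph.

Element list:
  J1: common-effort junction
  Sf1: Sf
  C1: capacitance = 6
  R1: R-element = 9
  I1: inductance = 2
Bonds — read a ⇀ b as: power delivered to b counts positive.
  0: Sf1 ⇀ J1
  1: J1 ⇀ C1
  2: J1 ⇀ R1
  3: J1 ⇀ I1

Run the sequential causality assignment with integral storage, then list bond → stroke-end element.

b0 stroke→Sf1
b1 stroke→J1
b2 stroke→R1
b3 stroke→I1

#0 |Sf1  (Sf1: flow source, stroke at near end)
#1 |J1  (C1 integral (e out))
#2 |R1  (J1 effort already set via bond 1)
#3 |I1  (J1: bond 1 brought effort, rest push out)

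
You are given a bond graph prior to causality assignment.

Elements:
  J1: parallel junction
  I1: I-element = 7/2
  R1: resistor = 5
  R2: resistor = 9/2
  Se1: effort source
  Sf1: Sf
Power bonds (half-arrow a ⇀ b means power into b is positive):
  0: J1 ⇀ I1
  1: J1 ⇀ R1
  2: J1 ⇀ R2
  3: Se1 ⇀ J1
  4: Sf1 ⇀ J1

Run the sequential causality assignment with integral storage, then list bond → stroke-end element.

β3 |J1  (Se1 (Se) sets effort on bond)
β4 |Sf1  (source Sf1 imposes f)
β0 |I1  (J1 effort already set via bond 3)
β1 |R1  (common-e at J1 fixed by 3)
β2 |R2  (J1: bond 3 brought effort, rest push out)

β0 →I1
β1 →R1
β2 →R2
β3 →J1
β4 →Sf1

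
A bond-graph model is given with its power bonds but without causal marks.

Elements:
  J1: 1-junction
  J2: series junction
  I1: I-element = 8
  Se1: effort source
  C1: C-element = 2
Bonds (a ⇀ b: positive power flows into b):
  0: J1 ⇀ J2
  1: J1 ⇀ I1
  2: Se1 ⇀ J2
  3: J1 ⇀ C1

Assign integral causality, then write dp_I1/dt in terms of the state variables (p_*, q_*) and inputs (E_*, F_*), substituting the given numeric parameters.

dp_I1/dt = E_Se1 - q_C1/2

#2 →J2  (source Se1 imposes e)
#0 →J1  (only one flow-in slot at J2)
#1 →I1  (I1 integral (f out))
#3 →J1  (J1: bond 1 brought flow, rest push out)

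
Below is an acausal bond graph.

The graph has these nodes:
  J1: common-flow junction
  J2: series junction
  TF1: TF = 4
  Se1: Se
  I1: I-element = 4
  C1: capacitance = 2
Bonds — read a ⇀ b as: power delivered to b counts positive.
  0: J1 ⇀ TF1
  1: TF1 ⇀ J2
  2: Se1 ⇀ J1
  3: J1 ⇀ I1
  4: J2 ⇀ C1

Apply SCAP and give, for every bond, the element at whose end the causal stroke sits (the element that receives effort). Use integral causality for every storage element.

#2 →J1  (source Se1 imposes e)
#3 →I1  (prefer integral on I1)
#0 →J1  (common-f at J1 fixed by 3)
#1 →TF1  (TF1: transformer flips bond 0)
#4 →J2  (J2 flow already set via bond 1)

#0 |J1
#1 |TF1
#2 |J1
#3 |I1
#4 |J2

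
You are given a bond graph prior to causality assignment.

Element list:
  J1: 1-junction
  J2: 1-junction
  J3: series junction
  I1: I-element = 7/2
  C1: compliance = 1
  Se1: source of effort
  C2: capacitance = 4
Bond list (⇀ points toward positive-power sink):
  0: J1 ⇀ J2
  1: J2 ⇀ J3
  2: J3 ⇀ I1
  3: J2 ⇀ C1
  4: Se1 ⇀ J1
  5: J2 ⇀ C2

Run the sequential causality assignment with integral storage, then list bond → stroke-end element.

bond 0 →J2
bond 1 →J3
bond 2 →I1
bond 3 →J2
bond 4 →J1
bond 5 →J2

#4 stroke at J1  (Se1 fixes effort; stroke away)
#0 stroke at J2  (J1: last free bond brings flow in)
#2 stroke at I1  (I1: I, integral causality)
#1 stroke at J3  (J3: bond 2 brought flow, rest push out)
#3 stroke at J2  (J2: bond 1 brought flow, rest push out)
#5 stroke at J2  (J2 flow already set via bond 1)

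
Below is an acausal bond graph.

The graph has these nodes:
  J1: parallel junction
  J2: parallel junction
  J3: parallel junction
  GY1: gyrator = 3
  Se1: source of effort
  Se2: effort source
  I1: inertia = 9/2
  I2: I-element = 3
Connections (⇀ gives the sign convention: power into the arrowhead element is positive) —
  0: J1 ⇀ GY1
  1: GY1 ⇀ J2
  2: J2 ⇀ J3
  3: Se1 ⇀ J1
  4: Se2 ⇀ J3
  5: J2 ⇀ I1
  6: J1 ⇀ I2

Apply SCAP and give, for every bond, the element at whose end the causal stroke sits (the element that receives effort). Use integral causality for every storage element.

b0 →GY1
b1 →GY1
b2 →J2
b3 →J1
b4 →J3
b5 →I1
b6 →I2

#3 stroke at J1  (Se1: effort source, stroke at far end)
#4 stroke at J3  (source Se2 imposes e)
#0 stroke at GY1  (0-jn J1 has e-setter on 3)
#6 stroke at I2  (common-e at J1 fixed by 3)
#2 stroke at J2  (J3: bond 4 brought effort, rest push out)
#1 stroke at GY1  (GY1 both-in/both-out from 0)
#5 stroke at I1  (J2: bond 2 brought effort, rest push out)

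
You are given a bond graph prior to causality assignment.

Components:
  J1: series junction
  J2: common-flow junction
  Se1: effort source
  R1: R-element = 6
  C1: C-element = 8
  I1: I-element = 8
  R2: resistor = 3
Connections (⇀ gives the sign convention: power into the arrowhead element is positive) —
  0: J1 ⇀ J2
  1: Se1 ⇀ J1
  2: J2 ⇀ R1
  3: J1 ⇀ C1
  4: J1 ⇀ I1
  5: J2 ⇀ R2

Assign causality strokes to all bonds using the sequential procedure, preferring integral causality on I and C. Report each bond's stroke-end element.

bond 0 →J1
bond 1 →J1
bond 2 →J2
bond 3 →J1
bond 4 →I1
bond 5 →J2

#1 stroke at J1  (Se1 fixes effort; stroke away)
#3 stroke at J1  (C1 integral (e out))
#4 stroke at I1  (I1 integral (f out))
#0 stroke at J1  (common-f at J1 fixed by 4)
#2 stroke at J2  (J2: bond 0 brought flow, rest push out)
#5 stroke at J2  (common-f at J2 fixed by 0)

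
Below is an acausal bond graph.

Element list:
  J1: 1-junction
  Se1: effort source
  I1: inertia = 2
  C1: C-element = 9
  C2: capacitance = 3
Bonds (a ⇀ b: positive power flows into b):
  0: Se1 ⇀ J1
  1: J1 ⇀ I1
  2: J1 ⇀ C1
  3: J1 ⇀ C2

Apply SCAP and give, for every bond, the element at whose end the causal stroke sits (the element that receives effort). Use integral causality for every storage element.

β0 →J1
β1 →I1
β2 →J1
β3 →J1

β0 stroke at J1  (source Se1 imposes e)
β1 stroke at I1  (prefer integral on I1)
β2 stroke at J1  (J1: bond 1 brought flow, rest push out)
β3 stroke at J1  (J1 flow already set via bond 1)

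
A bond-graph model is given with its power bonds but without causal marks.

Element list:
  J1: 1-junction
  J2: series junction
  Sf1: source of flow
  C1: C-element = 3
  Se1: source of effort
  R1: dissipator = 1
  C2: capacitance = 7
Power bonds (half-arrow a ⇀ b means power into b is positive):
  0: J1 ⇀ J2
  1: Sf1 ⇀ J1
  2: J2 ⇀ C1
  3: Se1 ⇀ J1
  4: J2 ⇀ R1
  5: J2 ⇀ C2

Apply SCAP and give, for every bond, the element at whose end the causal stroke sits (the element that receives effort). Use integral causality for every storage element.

b0 stroke→J1
b1 stroke→Sf1
b2 stroke→J2
b3 stroke→J1
b4 stroke→J2
b5 stroke→J2

bond 1 stroke at Sf1  (Sf1 fixes flow; stroke at Sf1)
bond 3 stroke at J1  (Se1 (Se) sets effort on bond)
bond 0 stroke at J1  (common-f at J1 fixed by 1)
bond 2 stroke at J2  (J2: bond 0 brought flow, rest push out)
bond 4 stroke at J2  (J2 flow already set via bond 0)
bond 5 stroke at J2  (J2: bond 0 brought flow, rest push out)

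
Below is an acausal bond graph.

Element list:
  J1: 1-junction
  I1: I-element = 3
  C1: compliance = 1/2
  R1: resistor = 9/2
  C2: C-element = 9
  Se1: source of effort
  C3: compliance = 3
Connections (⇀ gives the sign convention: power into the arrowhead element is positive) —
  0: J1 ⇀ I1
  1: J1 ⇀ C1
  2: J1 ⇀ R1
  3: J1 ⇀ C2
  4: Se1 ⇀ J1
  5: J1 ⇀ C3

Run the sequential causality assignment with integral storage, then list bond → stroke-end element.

β0 →I1
β1 →J1
β2 →J1
β3 →J1
β4 →J1
β5 →J1

β4 stroke at J1  (Se1 fixes effort; stroke away)
β0 stroke at I1  (I1: I, integral causality)
β1 stroke at J1  (1-jn J1 has f-setter on 0)
β2 stroke at J1  (J1: bond 0 brought flow, rest push out)
β3 stroke at J1  (J1: bond 0 brought flow, rest push out)
β5 stroke at J1  (J1 flow already set via bond 0)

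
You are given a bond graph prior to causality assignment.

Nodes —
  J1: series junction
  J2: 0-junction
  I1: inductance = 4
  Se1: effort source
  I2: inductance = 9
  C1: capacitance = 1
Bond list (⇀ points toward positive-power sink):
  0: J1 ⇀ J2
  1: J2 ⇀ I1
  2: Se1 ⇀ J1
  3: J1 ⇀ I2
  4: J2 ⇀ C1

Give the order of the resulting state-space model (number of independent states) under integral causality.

bond 2 |J1  (Se1 (Se) sets effort on bond)
bond 1 |I1  (I1 outputs flow p/I1)
bond 3 |I2  (prefer integral on I2)
bond 0 |J1  (J1 flow already set via bond 3)
bond 4 |J2  (J2: last free bond brings effort in)

3  (C1, I1, I2 all integral)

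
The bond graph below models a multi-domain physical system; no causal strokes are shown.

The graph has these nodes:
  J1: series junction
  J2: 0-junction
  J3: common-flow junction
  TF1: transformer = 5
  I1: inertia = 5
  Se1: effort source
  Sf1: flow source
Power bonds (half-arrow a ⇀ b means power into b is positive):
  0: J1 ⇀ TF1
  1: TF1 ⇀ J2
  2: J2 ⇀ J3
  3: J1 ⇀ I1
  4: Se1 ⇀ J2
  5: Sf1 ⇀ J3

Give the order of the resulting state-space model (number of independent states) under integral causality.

1  (I1 all integral)

bond 4 →J2  (Se1 fixes effort; stroke away)
bond 5 →Sf1  (Sf1 fixes flow; stroke at Sf1)
bond 1 →TF1  (J2: bond 4 brought effort, rest push out)
bond 2 →J3  (J2 effort already set via bond 4)
bond 0 →J1  (TF1: transformer flips bond 1)
bond 3 →I1  (only one flow-in slot at J1)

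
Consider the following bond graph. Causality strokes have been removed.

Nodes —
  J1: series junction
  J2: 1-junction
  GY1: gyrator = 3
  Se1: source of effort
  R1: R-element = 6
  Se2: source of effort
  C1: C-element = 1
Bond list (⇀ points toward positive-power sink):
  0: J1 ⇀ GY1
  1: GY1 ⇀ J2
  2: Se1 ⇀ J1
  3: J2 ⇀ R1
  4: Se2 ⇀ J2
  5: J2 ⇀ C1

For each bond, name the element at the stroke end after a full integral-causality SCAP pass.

β0 stroke→GY1
β1 stroke→GY1
β2 stroke→J1
β3 stroke→J2
β4 stroke→J2
β5 stroke→J2

#2 stroke at J1  (source Se1 imposes e)
#4 stroke at J2  (source Se2 imposes e)
#0 stroke at GY1  (closing 1-jn rule on J1)
#1 stroke at GY1  (GY1: gyrator matches bond 0)
#3 stroke at J2  (J2: bond 1 brought flow, rest push out)
#5 stroke at J2  (common-f at J2 fixed by 1)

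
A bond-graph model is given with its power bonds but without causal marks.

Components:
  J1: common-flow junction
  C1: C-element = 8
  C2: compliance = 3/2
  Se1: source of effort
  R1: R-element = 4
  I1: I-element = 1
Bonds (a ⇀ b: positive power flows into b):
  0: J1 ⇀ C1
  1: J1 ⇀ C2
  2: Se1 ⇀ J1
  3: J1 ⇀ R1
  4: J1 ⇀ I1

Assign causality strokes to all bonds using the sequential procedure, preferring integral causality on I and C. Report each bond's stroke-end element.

b2 |J1  (Se1: effort source, stroke at far end)
b0 |J1  (C1 outputs effort q/C1)
b1 |J1  (prefer integral on C2)
b4 |I1  (prefer integral on I1)
b3 |J1  (J1: bond 4 brought flow, rest push out)

β0 |J1
β1 |J1
β2 |J1
β3 |J1
β4 |I1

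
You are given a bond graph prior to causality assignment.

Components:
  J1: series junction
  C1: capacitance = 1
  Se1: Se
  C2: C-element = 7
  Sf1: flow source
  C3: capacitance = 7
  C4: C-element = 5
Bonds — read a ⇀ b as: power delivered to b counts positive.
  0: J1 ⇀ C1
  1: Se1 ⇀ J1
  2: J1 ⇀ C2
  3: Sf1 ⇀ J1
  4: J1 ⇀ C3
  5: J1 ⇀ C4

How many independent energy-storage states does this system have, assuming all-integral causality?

4  (C1, C2, C3, C4 all integral)

β1 →J1  (source Se1 imposes e)
β3 →Sf1  (Sf1: flow source, stroke at near end)
β0 →J1  (1-jn J1 has f-setter on 3)
β2 →J1  (common-f at J1 fixed by 3)
β4 →J1  (common-f at J1 fixed by 3)
β5 →J1  (common-f at J1 fixed by 3)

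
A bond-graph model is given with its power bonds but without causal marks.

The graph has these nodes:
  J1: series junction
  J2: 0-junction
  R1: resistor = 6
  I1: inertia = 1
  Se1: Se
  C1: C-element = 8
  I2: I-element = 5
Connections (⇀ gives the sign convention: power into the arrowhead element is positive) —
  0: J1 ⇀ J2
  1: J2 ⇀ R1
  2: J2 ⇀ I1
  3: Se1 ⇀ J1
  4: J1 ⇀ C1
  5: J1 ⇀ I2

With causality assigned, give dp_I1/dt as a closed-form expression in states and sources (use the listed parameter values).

β3 stroke at J1  (Se1 fixes effort; stroke away)
β2 stroke at I1  (prefer integral on I1)
β4 stroke at J1  (C1 outputs effort q/C1)
β5 stroke at I2  (I2: I, integral causality)
β0 stroke at J1  (common-f at J1 fixed by 5)
β1 stroke at J2  (closing 0-jn rule on J2)

dp_I1/dt = -6*p_I1 + 6*p_I2/5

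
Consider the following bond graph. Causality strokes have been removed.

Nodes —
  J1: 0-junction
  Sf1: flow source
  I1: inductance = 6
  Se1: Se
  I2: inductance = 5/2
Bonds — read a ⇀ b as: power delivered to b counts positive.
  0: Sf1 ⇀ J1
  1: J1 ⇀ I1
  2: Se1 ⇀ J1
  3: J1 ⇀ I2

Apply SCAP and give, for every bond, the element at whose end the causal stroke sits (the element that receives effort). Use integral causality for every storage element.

#0 stroke→Sf1  (Sf1 fixes flow; stroke at Sf1)
#2 stroke→J1  (Se1 fixes effort; stroke away)
#1 stroke→I1  (common-e at J1 fixed by 2)
#3 stroke→I2  (common-e at J1 fixed by 2)

#0 →Sf1
#1 →I1
#2 →J1
#3 →I2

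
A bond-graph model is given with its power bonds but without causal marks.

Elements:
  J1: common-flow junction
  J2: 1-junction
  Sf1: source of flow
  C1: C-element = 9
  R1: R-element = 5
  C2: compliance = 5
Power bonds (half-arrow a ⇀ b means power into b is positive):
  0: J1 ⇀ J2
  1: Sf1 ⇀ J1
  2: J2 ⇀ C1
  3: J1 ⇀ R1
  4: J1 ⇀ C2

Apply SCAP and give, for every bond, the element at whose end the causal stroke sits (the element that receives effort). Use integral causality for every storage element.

#1 stroke→Sf1  (Sf1 fixes flow; stroke at Sf1)
#0 stroke→J1  (1-jn J1 has f-setter on 1)
#3 stroke→J1  (J1 flow already set via bond 1)
#4 stroke→J1  (common-f at J1 fixed by 1)
#2 stroke→J2  (J2: bond 0 brought flow, rest push out)

bond 0 |J1
bond 1 |Sf1
bond 2 |J2
bond 3 |J1
bond 4 |J1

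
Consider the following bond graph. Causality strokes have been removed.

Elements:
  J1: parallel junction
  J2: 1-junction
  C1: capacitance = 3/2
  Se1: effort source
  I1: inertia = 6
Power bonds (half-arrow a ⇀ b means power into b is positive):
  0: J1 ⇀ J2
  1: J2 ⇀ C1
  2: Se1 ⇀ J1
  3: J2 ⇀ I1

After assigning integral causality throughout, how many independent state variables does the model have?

b2 →J1  (source Se1 imposes e)
b0 →J2  (J1: bond 2 brought effort, rest push out)
b1 →J2  (C1 outputs effort q/C1)
b3 →I1  (J2: last free bond brings flow in)

2  (C1, I1 all integral)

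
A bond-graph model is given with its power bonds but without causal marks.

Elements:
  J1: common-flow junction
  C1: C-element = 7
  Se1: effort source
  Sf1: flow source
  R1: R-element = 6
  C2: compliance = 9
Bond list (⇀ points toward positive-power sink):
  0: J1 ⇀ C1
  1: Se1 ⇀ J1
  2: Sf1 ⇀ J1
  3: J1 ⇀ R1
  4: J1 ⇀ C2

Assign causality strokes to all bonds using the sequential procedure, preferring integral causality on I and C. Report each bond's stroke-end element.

b0 →J1
b1 →J1
b2 →Sf1
b3 →J1
b4 →J1

#1 stroke→J1  (Se1 fixes effort; stroke away)
#2 stroke→Sf1  (source Sf1 imposes f)
#0 stroke→J1  (J1 flow already set via bond 2)
#3 stroke→J1  (common-f at J1 fixed by 2)
#4 stroke→J1  (J1 flow already set via bond 2)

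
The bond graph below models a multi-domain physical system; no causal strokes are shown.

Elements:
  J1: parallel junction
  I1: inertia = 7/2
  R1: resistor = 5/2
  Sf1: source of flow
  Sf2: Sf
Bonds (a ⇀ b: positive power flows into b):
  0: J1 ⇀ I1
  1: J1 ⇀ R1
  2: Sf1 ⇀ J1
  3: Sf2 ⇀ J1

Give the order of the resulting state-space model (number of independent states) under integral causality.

#2 →Sf1  (Sf1: flow source, stroke at near end)
#3 →Sf2  (Sf2 (Sf) sets flow on bond)
#0 →I1  (I1 outputs flow p/I1)
#1 →J1  (J1 needs exactly one e-in)

1  (I1 all integral)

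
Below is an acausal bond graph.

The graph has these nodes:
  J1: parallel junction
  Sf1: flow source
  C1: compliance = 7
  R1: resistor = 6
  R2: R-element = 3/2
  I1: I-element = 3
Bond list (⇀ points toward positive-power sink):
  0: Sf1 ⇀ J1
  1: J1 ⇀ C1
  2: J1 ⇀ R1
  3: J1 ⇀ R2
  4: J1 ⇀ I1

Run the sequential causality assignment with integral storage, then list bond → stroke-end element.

b0 stroke→Sf1
b1 stroke→J1
b2 stroke→R1
b3 stroke→R2
b4 stroke→I1

b0 |Sf1  (source Sf1 imposes f)
b1 |J1  (C1: C, integral causality)
b2 |R1  (J1 effort already set via bond 1)
b3 |R2  (common-e at J1 fixed by 1)
b4 |I1  (common-e at J1 fixed by 1)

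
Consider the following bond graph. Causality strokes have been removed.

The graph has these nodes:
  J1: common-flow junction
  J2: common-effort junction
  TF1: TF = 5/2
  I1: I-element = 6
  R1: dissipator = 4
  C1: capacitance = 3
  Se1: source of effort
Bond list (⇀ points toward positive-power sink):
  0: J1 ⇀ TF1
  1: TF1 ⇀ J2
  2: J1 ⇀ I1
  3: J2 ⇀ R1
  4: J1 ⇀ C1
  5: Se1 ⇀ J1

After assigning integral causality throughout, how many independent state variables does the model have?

2  (C1, I1 all integral)

b5 →J1  (source Se1 imposes e)
b2 →I1  (prefer integral on I1)
b0 →J1  (common-f at J1 fixed by 2)
b4 →J1  (J1: bond 2 brought flow, rest push out)
b1 →TF1  (TF1 one-in-one-out from 0)
b3 →J2  (J2: last free bond brings effort in)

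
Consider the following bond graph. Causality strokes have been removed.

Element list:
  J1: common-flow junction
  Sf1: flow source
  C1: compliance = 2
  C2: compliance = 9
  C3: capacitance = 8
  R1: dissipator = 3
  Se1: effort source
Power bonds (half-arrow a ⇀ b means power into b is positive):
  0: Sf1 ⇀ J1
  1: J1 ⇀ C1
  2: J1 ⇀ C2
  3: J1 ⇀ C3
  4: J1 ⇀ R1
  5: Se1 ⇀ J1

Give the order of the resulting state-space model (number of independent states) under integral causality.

#0 →Sf1  (Sf1: flow source, stroke at near end)
#5 →J1  (Se1: effort source, stroke at far end)
#1 →J1  (1-jn J1 has f-setter on 0)
#2 →J1  (common-f at J1 fixed by 0)
#3 →J1  (J1 flow already set via bond 0)
#4 →J1  (common-f at J1 fixed by 0)

3  (C1, C2, C3 all integral)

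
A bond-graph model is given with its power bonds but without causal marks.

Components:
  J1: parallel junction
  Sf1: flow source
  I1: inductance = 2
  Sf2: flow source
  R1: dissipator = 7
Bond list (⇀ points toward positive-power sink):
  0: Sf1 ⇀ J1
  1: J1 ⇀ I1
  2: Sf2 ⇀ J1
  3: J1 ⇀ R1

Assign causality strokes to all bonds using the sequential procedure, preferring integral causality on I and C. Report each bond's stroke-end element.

#0 |Sf1
#1 |I1
#2 |Sf2
#3 |J1

#0 stroke→Sf1  (Sf1 (Sf) sets flow on bond)
#2 stroke→Sf2  (Sf2 fixes flow; stroke at Sf2)
#1 stroke→I1  (prefer integral on I1)
#3 stroke→J1  (only one effort-in slot at J1)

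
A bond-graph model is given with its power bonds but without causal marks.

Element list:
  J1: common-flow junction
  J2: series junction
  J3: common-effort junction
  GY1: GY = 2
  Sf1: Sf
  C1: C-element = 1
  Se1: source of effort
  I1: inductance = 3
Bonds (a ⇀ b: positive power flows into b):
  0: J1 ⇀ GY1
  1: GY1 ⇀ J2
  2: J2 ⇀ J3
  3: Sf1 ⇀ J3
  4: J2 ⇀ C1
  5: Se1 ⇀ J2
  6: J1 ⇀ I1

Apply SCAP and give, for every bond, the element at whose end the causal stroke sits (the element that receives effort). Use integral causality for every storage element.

β0 |J1
β1 |J2
β2 |J3
β3 |Sf1
β4 |J2
β5 |J2
β6 |I1

bond 3 |Sf1  (source Sf1 imposes f)
bond 5 |J2  (source Se1 imposes e)
bond 2 |J3  (J3: last free bond brings effort in)
bond 1 |J2  (common-f at J2 fixed by 2)
bond 4 |J2  (1-jn J2 has f-setter on 2)
bond 0 |J1  (GY1 both-in/both-out from 1)
bond 6 |I1  (closing 1-jn rule on J1)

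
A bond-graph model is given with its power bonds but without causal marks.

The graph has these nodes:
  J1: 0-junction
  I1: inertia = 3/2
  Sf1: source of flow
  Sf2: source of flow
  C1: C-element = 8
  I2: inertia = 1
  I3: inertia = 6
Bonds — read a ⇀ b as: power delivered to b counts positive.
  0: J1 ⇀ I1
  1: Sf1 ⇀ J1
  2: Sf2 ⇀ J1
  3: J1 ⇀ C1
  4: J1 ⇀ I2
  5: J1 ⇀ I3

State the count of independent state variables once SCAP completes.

#1 |Sf1  (Sf1 (Sf) sets flow on bond)
#2 |Sf2  (Sf2 fixes flow; stroke at Sf2)
#0 |I1  (prefer integral on I1)
#3 |J1  (C1 integral (e out))
#4 |I2  (common-e at J1 fixed by 3)
#5 |I3  (0-jn J1 has e-setter on 3)

4  (C1, I1, I2, I3 all integral)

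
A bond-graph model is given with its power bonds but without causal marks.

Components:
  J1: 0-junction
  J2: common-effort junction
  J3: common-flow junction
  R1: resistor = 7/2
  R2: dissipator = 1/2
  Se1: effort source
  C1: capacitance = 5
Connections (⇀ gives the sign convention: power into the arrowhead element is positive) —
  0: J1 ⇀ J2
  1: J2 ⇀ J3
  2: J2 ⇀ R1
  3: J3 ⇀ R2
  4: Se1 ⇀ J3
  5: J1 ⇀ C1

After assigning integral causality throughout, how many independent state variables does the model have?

#4 →J3  (Se1 (Se) sets effort on bond)
#5 →J1  (C1: C, integral causality)
#0 →J2  (J1: bond 5 brought effort, rest push out)
#1 →J3  (J2: bond 0 brought effort, rest push out)
#2 →R1  (common-e at J2 fixed by 0)
#3 →R2  (J3 needs exactly one f-in)

1  (C1 all integral)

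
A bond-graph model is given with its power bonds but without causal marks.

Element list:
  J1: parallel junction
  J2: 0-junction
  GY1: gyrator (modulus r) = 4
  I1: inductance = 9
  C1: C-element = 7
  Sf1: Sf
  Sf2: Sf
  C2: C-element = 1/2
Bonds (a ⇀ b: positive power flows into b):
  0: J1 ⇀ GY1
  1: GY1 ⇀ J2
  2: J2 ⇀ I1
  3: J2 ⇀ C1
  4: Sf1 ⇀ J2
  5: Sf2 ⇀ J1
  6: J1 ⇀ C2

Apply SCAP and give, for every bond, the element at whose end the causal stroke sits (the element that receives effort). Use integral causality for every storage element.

#0 →GY1
#1 →GY1
#2 →I1
#3 →J2
#4 →Sf1
#5 →Sf2
#6 →J1

#4 stroke→Sf1  (Sf1: flow source, stroke at near end)
#5 stroke→Sf2  (Sf2: flow source, stroke at near end)
#2 stroke→I1  (I1 outputs flow p/I1)
#3 stroke→J2  (C1 outputs effort q/C1)
#1 stroke→GY1  (J2: bond 3 brought effort, rest push out)
#0 stroke→GY1  (through GY1, causality inverts; strokes same side of GY1)
#6 stroke→J1  (J1 needs exactly one e-in)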